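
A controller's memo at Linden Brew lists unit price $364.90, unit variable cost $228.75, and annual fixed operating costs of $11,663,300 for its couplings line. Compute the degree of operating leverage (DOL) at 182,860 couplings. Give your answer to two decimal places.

1.88

At 182,860 units, contribution = 182,860 × $136.15 = $24,896,389.00.
Subtracting fixed costs: EBIT = $24,896,389.00 − $11,663,300 = $13,233,089.00.
DOL = contribution ÷ EBIT = $24,896,389.00 ÷ $13,233,089.00 = 1.8814.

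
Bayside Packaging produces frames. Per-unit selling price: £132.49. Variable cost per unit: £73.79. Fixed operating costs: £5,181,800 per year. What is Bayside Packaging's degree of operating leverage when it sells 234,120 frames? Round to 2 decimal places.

At 234,120 units, contribution = 234,120 × £58.70 = £13,742,844.00.
EBIT = £13,742,844.00 − £5,181,800 = £8,561,044.00.
DOL = contribution ÷ EBIT = £13,742,844.00 ÷ £8,561,044.00 = 1.6053.

1.61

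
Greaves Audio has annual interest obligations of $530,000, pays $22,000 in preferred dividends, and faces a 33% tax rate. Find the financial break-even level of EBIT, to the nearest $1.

$562,836

Grossing the preferred dividend up to pre-tax terms: $22,000 / (1 − 0.33) = $32,835.82.
EPS = 0 when EBIT covers interest plus the pre-tax preferred burden: $530,000 + $32,835.82 = $562,835.82.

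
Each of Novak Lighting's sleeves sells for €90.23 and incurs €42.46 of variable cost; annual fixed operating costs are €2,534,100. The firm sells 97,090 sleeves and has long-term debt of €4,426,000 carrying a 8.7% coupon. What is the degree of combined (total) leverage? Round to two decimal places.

Contribution at this volume is 97,090 × €47.77 = €4,637,989.30.
Subtracting fixed costs: EBIT = €4,637,989.30 − €2,534,100 = €2,103,889.30. Interest = €385,062.00.
DOL = €4,637,989.30 ÷ €2,103,889.30 = 2.2045; DFL = €2,103,889.30 ÷ €1,718,827.30 = 1.2240.
Combined leverage = 2.2045 × 1.2240 = 2.6983.

2.70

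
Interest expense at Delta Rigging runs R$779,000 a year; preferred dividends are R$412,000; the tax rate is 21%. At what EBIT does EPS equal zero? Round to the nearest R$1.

R$1,300,519

Preferred dividends are paid after tax, so their pre-tax equivalent is R$412,000 ÷ (1 − 0.21) = R$521,518.99.
EPS = 0 when EBIT covers interest plus the pre-tax preferred burden: R$779,000 + R$521,518.99 = R$1,300,518.99.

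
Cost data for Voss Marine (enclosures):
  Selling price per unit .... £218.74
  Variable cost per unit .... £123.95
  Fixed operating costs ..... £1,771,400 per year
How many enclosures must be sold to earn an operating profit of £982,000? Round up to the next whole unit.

Contribution margin per unit = £218.74 − £123.95 = £94.79.
Units = (FC + target) / CM = (£1,771,400 + £982,000) / £94.79 = 29,047.37, so 29,048 enclosures.

29,048 enclosures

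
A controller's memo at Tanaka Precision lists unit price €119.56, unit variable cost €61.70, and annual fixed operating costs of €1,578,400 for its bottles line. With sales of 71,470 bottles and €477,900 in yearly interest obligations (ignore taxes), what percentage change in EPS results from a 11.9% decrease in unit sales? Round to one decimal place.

At 71,470 units, contribution = 71,470 × €57.86 = €4,135,254.20.
Operating income = contribution − fixed costs = €4,135,254.20 − €1,578,400 = €2,556,854.20.
Interest = €477,900.00, so EBIT − I = €2,078,954.20.
Degree of combined leverage = contribution ÷ (EBIT − I) = €4,135,254.20 ÷ €2,078,954.20 = 1.9891.
%ΔEPS = DCL × %ΔSales = 1.9891 × -11.9% = -23.7%.

-23.7%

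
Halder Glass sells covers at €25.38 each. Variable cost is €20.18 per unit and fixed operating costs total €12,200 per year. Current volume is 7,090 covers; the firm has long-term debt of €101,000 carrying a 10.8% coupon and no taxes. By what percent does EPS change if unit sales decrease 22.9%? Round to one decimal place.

-61.4%

Total contribution margin = 7,090 × €5.20 = €36,868.00.
EBIT = €36,868.00 − €12,200 = €24,668.00.
After interest of €10,908.00, pre-tax earnings = €13,760.00.
Degree of combined leverage = contribution ÷ (EBIT − I) = €36,868.00 ÷ €13,760.00 = 2.6794.
EPS therefore changes by 2.6794 × (-22.9%) = -61.4%.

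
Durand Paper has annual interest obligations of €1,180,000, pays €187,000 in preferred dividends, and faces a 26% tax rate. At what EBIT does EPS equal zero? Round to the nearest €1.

€1,432,703

Preferred dividends are paid after tax, so their pre-tax equivalent is €187,000 ÷ (1 − 0.26) = €252,702.70.
Financial break-even EBIT = interest + D_p ÷ (1 − t) = €1,180,000 + €252,702.70 = €1,432,702.70.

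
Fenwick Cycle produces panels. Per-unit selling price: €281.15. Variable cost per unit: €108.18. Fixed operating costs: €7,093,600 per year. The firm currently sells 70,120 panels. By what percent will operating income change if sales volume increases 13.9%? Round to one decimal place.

Total contribution margin = 70,120 × €172.97 = €12,128,656.40.
Subtracting fixed costs: EBIT = €12,128,656.40 − €7,093,600 = €5,035,056.40.
Degree of operating leverage = €12,128,656.40 / €5,035,056.40 = 2.4088.
%ΔEBIT = DOL × %ΔSales = 2.4088 × +13.9% = +33.5%.

+33.5%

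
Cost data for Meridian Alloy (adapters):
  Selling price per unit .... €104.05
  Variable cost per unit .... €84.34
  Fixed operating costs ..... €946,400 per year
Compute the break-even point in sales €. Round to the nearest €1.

Contribution margin per unit = €104.05 − €84.34 = €19.71, a CM ratio of €19.71 ÷ €104.05 = 0.1894.
Break-even revenue = fixed costs × price ÷ CM = €946,400 × €104.05 ÷ €19.71 = €4,996,089.

€4,996,089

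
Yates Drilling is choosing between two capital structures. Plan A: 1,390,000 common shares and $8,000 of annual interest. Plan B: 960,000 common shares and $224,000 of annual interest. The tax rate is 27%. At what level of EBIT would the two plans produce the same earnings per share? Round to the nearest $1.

Set EPS_A = EPS_B: (EBIT − $8,000)(1 − 0.27) ÷ 1,390,000 = (EBIT − $224,000)(1 − 0.27) ÷ 960,000.
The (1 − t) factor cancels: (EBIT − 8,000) × 960,000 = (EBIT − 224,000) × 1,390,000.
EBIT × (1,390,000 − 960,000) = 224,000 × 1,390,000 − 8,000 × 960,000 = 303,680,000,000, so EBIT = 303,680,000,000 ÷ 430,000 = 706,232.56.

$706,233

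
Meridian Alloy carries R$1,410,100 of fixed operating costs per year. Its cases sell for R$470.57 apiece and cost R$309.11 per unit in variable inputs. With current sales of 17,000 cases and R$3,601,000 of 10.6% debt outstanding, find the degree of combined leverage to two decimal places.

Contribution at this volume is 17,000 × R$161.46 = R$2,744,820.00.
Subtracting fixed costs: EBIT = R$2,744,820.00 − R$1,410,100 = R$1,334,720.00. Interest = R$381,706.00.
DOL = R$2,744,820.00 ÷ R$1,334,720.00 = 2.0565; DFL = R$1,334,720.00 ÷ R$953,014.00 = 1.4005.
DCL = DOL × DFL = 2.0565 × 1.4005 = 2.8801.

2.88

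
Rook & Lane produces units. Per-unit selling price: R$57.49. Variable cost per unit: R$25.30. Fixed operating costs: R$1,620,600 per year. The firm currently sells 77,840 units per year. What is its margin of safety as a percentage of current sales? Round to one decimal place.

35.3%

Each unit contributes R$57.49 − R$25.30 = R$32.19. Break-even units = R$1,620,600 ÷ R$32.19 = 50,344.83; break-even revenue = 50,344.83 × R$57.49 = R$2,894,324.14.
Actual sales revenue = 77,840 × R$57.49 = R$4,475,021.60.
Margin of safety = (R$4,475,021.60 − R$2,894,324.14) ÷ R$4,475,021.60 = 35.3%.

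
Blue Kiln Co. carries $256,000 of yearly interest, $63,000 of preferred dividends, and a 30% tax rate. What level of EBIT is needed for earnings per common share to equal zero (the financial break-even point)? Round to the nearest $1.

$346,000

Preferred dividends are paid after tax, so their pre-tax equivalent is $63,000 ÷ (1 − 0.30) = $90,000.00.
EPS = 0 when EBIT covers interest plus the pre-tax preferred burden: $256,000 + $90,000.00 = $346,000.00.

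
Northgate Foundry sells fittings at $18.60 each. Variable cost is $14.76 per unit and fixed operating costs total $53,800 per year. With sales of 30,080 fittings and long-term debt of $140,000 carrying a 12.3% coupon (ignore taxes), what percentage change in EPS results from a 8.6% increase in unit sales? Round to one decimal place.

Total contribution margin = 30,080 × $3.84 = $115,507.20.
Operating income = contribution − fixed costs = $115,507.20 − $53,800 = $61,707.20.
After interest of $17,220.00, pre-tax earnings = $44,487.20.
Degree of combined leverage = contribution ÷ (EBIT − I) = $115,507.20 ÷ $44,487.20 = 2.5964.
%ΔEPS = DCL × %ΔSales = 2.5964 × +8.6% = +22.3%.

+22.3%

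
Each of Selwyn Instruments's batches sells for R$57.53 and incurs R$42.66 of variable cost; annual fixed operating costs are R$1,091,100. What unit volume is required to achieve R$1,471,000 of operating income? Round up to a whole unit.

Unit CM = price − variable cost = R$57.53 − R$42.66 = R$14.87.
Need Q such that Q × R$14.87 − R$1,091,100 = R$1,471,000, i.e. Q = R$2,562,100 / R$14.87 = 172,299.93 → 172,300.

172,300 batches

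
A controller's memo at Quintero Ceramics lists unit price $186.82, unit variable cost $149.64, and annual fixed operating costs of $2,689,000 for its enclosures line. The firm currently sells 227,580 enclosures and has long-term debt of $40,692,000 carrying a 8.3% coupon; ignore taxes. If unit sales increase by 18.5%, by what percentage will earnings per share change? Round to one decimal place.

+65.4%

Contribution at this volume is 227,580 × $37.18 = $8,461,424.40.
Subtracting fixed costs: EBIT = $8,461,424.40 − $2,689,000 = $5,772,424.40.
After interest of $3,377,436.00, pre-tax earnings = $2,394,988.40.
Degree of combined leverage = contribution ÷ (EBIT − I) = $8,461,424.40 ÷ $2,394,988.40 = 3.5330.
%ΔEPS = DCL × %ΔSales = 3.5330 × +18.5% = +65.4%.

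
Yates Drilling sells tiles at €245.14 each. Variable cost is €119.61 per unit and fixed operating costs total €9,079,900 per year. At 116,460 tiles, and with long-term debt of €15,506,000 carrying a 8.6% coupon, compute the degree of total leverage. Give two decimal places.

3.48

Total contribution margin = 116,460 × €125.53 = €14,619,223.80.
Operating income = contribution − fixed costs = €14,619,223.80 − €9,079,900 = €5,539,323.80. Interest = €1,333,516.00, so EBIT − I = €4,205,807.80.
Degree of total leverage = total CM / (EBIT − interest) = €14,619,223.80 / €4,205,807.80 = 3.4760.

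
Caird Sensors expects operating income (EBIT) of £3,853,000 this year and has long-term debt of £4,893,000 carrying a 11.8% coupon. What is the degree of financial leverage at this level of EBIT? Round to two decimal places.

1.18

Interest = £577,374.00.
Degree of financial leverage = EBIT / (EBIT − interest) = £3,853,000 / £3,275,626.00 = 1.1763.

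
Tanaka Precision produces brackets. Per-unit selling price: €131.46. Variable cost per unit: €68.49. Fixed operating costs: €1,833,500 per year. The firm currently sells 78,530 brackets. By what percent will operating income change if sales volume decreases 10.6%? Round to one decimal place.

-16.8%

Total contribution margin = 78,530 × €62.97 = €4,945,034.10.
Operating income = contribution − fixed costs = €4,945,034.10 − €1,833,500 = €3,111,534.10.
Degree of operating leverage = €4,945,034.10 / €3,111,534.10 = 1.5893.
Operating income changes by 1.5893 × -10.6% = -16.8%.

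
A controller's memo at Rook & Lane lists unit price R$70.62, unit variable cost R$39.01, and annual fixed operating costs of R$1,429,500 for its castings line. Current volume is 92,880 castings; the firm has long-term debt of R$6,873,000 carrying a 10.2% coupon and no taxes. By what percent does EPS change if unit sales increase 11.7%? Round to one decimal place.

+42.7%

Contribution at this volume is 92,880 × R$31.61 = R$2,935,936.80.
Subtracting fixed costs: EBIT = R$2,935,936.80 − R$1,429,500 = R$1,506,436.80.
After interest of R$701,046.00, pre-tax earnings = R$805,390.80.
DCL = total CM / (EBIT − I) = R$2,935,936.80 / R$805,390.80 = 3.6454.
EPS therefore changes by 3.6454 × (+11.7%) = +42.7%.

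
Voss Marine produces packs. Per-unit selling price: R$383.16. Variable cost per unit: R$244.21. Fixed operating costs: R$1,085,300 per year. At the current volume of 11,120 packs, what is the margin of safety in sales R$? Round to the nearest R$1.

Each unit contributes R$383.16 − R$244.21 = R$138.95. Break-even units = R$1,085,300 ÷ R$138.95 = 7,810.72; break-even revenue = 7,810.72 × R$383.16 = R$2,992,756.73.
Current sales = 11,120 × R$383.16 = R$4,260,739.20.
Margin of safety = R$4,260,739.20 − R$2,992,756.73 = R$1,267,982.

R$1,267,982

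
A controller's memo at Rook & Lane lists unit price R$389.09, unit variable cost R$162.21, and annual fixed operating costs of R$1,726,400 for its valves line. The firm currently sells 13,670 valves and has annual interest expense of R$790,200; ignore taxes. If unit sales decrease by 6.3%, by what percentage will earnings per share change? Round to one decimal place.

-33.4%

Contribution at this volume is 13,670 × R$226.88 = R$3,101,449.60.
Operating income = contribution − fixed costs = R$3,101,449.60 − R$1,726,400 = R$1,375,049.60.
Interest = R$790,200.00, so EBIT − I = R$584,849.60.
DCL = total CM / (EBIT − I) = R$3,101,449.60 / R$584,849.60 = 5.3030.
%ΔEPS = DCL × %ΔSales = 5.3030 × -6.3% = -33.4%.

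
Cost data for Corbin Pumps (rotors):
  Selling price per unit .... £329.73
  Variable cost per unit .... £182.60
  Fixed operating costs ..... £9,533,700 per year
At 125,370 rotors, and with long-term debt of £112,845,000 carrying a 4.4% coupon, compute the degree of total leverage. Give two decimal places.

At 125,370 units, contribution = 125,370 × £147.13 = £18,445,688.10.
Subtracting fixed costs: EBIT = £18,445,688.10 − £9,533,700 = £8,911,988.10. Interest = £4,965,180.00.
DOL = £18,445,688.10 ÷ £8,911,988.10 = 2.0698; DFL = £8,911,988.10 ÷ £3,946,808.10 = 2.2580.
DCL = DOL × DFL = 2.0698 × 2.2580 = 4.6736.

4.67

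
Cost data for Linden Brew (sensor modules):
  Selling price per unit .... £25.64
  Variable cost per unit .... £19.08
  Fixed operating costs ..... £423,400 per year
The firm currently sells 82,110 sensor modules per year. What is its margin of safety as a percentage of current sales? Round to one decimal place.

Each unit contributes £25.64 − £19.08 = £6.56. Break-even units = £423,400 ÷ £6.56 = 64,542.68; break-even revenue = 64,542.68 × £25.64 = £1,654,874.39.
Actual sales revenue = 82,110 × £25.64 = £2,105,300.40.
Margin of safety = (£2,105,300.40 − £1,654,874.39) ÷ £2,105,300.40 = 21.4%.

21.4%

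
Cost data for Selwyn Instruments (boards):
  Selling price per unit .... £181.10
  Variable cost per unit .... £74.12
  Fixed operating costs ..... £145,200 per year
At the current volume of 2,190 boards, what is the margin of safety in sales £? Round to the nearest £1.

Unit CM = price − variable cost = £181.10 − £74.12 = £106.98. Break-even units = £145,200 ÷ £106.98 = 1,357.26; break-even revenue = 1,357.26 × £181.10 = £245,800.34.
Current sales = 2,190 × £181.10 = £396,609.00.
Margin of safety = £396,609.00 − £245,800.34 = £150,809.

£150,809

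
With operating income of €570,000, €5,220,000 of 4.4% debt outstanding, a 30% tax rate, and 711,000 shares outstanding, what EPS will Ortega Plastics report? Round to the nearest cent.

€0.34

Interest = €229,680.00, so EBT = €570,000 − €229,680.00 = €340,320.00.
Net income = €340,320.00 × (1 − 0.30) = €238,224.00.
Per share: €238,224.00 / 711,000 shares = €0.34.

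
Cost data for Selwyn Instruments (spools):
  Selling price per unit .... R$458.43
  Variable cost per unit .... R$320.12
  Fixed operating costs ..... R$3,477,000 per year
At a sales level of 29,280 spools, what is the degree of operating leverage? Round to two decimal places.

Total contribution margin = 29,280 × R$138.31 = R$4,049,716.80.
Subtracting fixed costs: EBIT = R$4,049,716.80 − R$3,477,000 = R$572,716.80.
DOL = contribution ÷ EBIT = R$4,049,716.80 ÷ R$572,716.80 = 7.0711.

7.07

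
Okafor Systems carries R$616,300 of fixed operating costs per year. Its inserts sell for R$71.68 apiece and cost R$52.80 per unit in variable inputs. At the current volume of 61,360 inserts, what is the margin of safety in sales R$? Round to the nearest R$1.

R$2,058,434

Unit CM = price − variable cost = R$71.68 − R$52.80 = R$18.88. Break-even units = R$616,300 ÷ R$18.88 = 32,643.01; break-even revenue = 32,643.01 × R$71.68 = R$2,339,850.85.
Current sales = 61,360 × R$71.68 = R$4,398,284.80.
Margin of safety = R$4,398,284.80 − R$2,339,850.85 = R$2,058,434.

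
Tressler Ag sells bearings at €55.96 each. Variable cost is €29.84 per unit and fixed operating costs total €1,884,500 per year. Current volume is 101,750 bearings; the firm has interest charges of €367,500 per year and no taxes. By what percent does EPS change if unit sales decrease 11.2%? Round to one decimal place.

-73.4%

Contribution at this volume is 101,750 × €26.12 = €2,657,710.00.
Operating income = contribution − fixed costs = €2,657,710.00 − €1,884,500 = €773,210.00.
After interest of €367,500.00, pre-tax earnings = €405,710.00.
Degree of combined leverage = contribution ÷ (EBIT − I) = €2,657,710.00 ÷ €405,710.00 = 6.5508.
%ΔEPS = DCL × %ΔSales = 6.5508 × -11.2% = -73.4%.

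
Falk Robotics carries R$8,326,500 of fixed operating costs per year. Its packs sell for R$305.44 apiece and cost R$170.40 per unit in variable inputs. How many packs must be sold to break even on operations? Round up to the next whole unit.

61,660 packs

Unit CM = price − variable cost = R$305.44 − R$170.40 = R$135.04.
Break-even Q = R$8,326,500 / R$135.04 = 61,659.51 → 61,660 packs.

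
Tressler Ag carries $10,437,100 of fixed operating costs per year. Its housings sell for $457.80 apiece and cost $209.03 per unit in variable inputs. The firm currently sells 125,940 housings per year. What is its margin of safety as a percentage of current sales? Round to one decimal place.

66.7%

Unit CM = price − variable cost = $457.80 − $209.03 = $248.77. Break-even units = $10,437,100 ÷ $248.77 = 41,954.82; break-even revenue = 41,954.82 × $457.80 = $19,206,915.54.
Current sales = 125,940 × $457.80 = $57,655,332.00.
Margin of safety = ($57,655,332.00 − $19,206,915.54) ÷ $57,655,332.00 = 66.7%.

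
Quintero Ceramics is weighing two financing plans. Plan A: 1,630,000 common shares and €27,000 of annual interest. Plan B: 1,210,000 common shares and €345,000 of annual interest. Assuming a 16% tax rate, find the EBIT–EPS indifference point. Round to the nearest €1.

At indifference, (EBIT − 27,000)(1 − t)/1,630,000 = (EBIT − 345,000)(1 − t)/1,210,000.
Cancelling (1 − t) and cross-multiplying: 1,210,000·(EBIT − 27,000) = 1,630,000·(EBIT − 345,000).
EBIT × (1,630,000 − 1,210,000) = 345,000 × 1,630,000 − 27,000 × 1,210,000 = 529,680,000,000, so EBIT = 529,680,000,000 ÷ 420,000 = 1,261,142.86.

€1,261,143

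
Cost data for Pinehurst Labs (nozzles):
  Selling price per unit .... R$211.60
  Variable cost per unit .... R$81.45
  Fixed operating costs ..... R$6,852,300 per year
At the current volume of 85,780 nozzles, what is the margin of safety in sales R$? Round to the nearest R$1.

R$7,010,467

Unit CM = price − variable cost = R$211.60 − R$81.45 = R$130.15. Break-even units = R$6,852,300 ÷ R$130.15 = 52,649.25; break-even revenue = 52,649.25 × R$211.60 = R$11,140,581.48.
Actual sales revenue = 85,780 × R$211.60 = R$18,151,048.00.
Margin of safety = R$18,151,048.00 − R$11,140,581.48 = R$7,010,467.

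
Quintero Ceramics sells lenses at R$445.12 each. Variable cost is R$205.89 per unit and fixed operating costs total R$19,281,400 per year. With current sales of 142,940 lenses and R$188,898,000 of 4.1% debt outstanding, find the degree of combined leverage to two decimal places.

At 142,940 units, contribution = 142,940 × R$239.23 = R$34,195,536.20.
Operating income = contribution − fixed costs = R$34,195,536.20 − R$19,281,400 = R$14,914,136.20. Interest = R$7,744,818.00, so EBIT − I = R$7,169,318.20.
Degree of total leverage = total CM / (EBIT − interest) = R$34,195,536.20 / R$7,169,318.20 = 4.7697.

4.77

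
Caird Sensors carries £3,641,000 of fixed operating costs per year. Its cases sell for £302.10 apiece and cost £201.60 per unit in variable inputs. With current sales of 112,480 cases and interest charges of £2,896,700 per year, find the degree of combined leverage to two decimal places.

2.37

Contribution at this volume is 112,480 × £100.50 = £11,304,240.00.
EBIT = £11,304,240.00 − £3,641,000 = £7,663,240.00. Interest = £2,896,700.00, so EBIT − I = £4,766,540.00.
DCL = contribution ÷ (EBIT − I) = £11,304,240.00 ÷ £4,766,540.00 = 2.3716.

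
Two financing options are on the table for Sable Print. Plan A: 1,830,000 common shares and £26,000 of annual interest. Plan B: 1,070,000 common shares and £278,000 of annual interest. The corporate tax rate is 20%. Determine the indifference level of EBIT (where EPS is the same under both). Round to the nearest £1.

At indifference, (EBIT − 26,000)(1 − t)/1,830,000 = (EBIT − 278,000)(1 − t)/1,070,000.
The (1 − t) factor cancels: (EBIT − 26,000) × 1,070,000 = (EBIT − 278,000) × 1,830,000.
Solving, EBIT = (278,000·1,830,000 − 26,000·1,070,000) / (1,830,000 − 1,070,000) = 480,920,000,000 / 760,000 = 632,789.47.

£632,789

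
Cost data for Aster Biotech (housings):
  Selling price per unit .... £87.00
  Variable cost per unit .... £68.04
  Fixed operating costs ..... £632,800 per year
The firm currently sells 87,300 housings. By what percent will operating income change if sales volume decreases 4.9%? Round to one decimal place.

-7.9%

At 87,300 units, contribution = 87,300 × £18.96 = £1,655,208.00.
Subtracting fixed costs: EBIT = £1,655,208.00 − £632,800 = £1,022,408.00.
DOL = contribution ÷ EBIT = £1,655,208.00 ÷ £1,022,408.00 = 1.6189.
So EBIT moves 1.6189 × (-4.9%) = -7.9%.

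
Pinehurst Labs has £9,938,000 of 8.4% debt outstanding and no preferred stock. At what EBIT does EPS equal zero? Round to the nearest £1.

£834,792

Annual interest = 8.4% × £9,938,000 = £834,792.00.
Without preferred stock the financial break-even is simply EBIT = interest = £834,792.00.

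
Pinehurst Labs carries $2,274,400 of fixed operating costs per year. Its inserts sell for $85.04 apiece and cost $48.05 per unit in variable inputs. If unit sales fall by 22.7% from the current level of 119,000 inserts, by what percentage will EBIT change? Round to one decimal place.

-47.0%

Contribution at this volume is 119,000 × $36.99 = $4,401,810.00.
Subtracting fixed costs: EBIT = $4,401,810.00 − $2,274,400 = $2,127,410.00.
DOL = contribution ÷ EBIT = $4,401,810.00 ÷ $2,127,410.00 = 2.0691.
So EBIT moves 2.0691 × (-22.7%) = -47.0%.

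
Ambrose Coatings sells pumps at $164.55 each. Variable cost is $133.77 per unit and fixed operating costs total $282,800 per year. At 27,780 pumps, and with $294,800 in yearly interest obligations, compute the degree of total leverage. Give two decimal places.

At 27,780 units, contribution = 27,780 × $30.78 = $855,068.40.
Subtracting fixed costs: EBIT = $855,068.40 − $282,800 = $572,268.40. Interest = $294,800.00, so EBIT − I = $277,468.40.
Degree of total leverage = total CM / (EBIT − interest) = $855,068.40 / $277,468.40 = 3.0817.

3.08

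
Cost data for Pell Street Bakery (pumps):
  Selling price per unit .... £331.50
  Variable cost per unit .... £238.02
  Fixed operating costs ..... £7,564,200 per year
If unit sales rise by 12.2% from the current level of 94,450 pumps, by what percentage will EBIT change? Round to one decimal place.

+85.2%

At 94,450 units, contribution = 94,450 × £93.48 = £8,829,186.00.
EBIT = £8,829,186.00 − £7,564,200 = £1,264,986.00.
Degree of operating leverage = £8,829,186.00 / £1,264,986.00 = 6.9797.
Operating income changes by 6.9797 × +12.2% = +85.2%.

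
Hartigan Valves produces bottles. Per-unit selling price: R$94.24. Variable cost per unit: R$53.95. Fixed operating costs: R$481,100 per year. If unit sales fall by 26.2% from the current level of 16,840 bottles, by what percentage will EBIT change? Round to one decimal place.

Total contribution margin = 16,840 × R$40.29 = R$678,483.60.
Operating income = contribution − fixed costs = R$678,483.60 − R$481,100 = R$197,383.60.
DOL = contribution ÷ EBIT = R$678,483.60 ÷ R$197,383.60 = 3.4374.
%ΔEBIT = DOL × %ΔSales = 3.4374 × -26.2% = -90.1%.

-90.1%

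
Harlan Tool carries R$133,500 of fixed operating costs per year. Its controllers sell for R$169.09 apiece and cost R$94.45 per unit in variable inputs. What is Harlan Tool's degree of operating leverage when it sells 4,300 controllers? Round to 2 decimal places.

1.71

At 4,300 units, contribution = 4,300 × R$74.64 = R$320,952.00.
Subtracting fixed costs: EBIT = R$320,952.00 − R$133,500 = R$187,452.00.
DOL = contribution ÷ EBIT = R$320,952.00 ÷ R$187,452.00 = 1.7122.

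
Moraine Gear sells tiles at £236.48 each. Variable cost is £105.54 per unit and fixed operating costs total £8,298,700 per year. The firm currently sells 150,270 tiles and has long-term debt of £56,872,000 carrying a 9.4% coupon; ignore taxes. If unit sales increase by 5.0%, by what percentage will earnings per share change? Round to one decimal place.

Total contribution margin = 150,270 × £130.94 = £19,676,353.80.
Operating income = contribution − fixed costs = £19,676,353.80 − £8,298,700 = £11,377,653.80.
After interest of £5,345,968.00, pre-tax earnings = £6,031,685.80.
DCL = total CM / (EBIT − I) = £19,676,353.80 / £6,031,685.80 = 3.2622.
%ΔEPS = DCL × %ΔSales = 3.2622 × +5.0% = +16.3%.

+16.3%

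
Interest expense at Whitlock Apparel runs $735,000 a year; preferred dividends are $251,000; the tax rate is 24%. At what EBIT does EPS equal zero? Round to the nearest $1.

Grossing the preferred dividend up to pre-tax terms: $251,000 / (1 − 0.24) = $330,263.16.
Financial break-even EBIT = interest + D_p ÷ (1 − t) = $735,000 + $330,263.16 = $1,065,263.16.

$1,065,263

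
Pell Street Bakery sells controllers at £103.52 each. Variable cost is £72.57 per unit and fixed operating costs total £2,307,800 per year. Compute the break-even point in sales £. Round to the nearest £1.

£7,719,013

CM per unit = £103.52 − £72.57 = £30.95; CM ratio = £30.95 / £103.52 = 0.2990.
Break-even revenue = fixed costs × price ÷ CM = £2,307,800 × £103.52 ÷ £30.95 = £7,719,013.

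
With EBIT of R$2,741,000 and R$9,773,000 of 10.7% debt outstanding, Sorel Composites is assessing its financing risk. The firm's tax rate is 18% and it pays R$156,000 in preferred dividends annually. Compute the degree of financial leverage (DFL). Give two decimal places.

1.82

Interest = R$1,045,711.00.
Pre-tax preferred-dividend burden = R$156,000 ÷ (1 − 0.18) = R$190,243.90.
DFL = EBIT ÷ [EBIT − I − D_p/(1−t)] = R$2,741,000 ÷ [R$2,741,000 − R$1,045,711.00 − R$190,243.90] = R$2,741,000 ÷ R$1,505,045.10 = 1.8212.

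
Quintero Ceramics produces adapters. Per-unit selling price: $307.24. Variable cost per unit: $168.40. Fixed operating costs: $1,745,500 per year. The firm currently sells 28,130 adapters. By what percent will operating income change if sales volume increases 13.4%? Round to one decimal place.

+24.2%

Contribution at this volume is 28,130 × $138.84 = $3,905,569.20.
Subtracting fixed costs: EBIT = $3,905,569.20 − $1,745,500 = $2,160,069.20.
DOL = contribution ÷ EBIT = $3,905,569.20 ÷ $2,160,069.20 = 1.8081.
So EBIT moves 1.8081 × (+13.4%) = +24.2%.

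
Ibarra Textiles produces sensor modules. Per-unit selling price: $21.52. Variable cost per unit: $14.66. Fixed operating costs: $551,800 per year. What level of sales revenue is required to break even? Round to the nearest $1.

Contribution margin per unit = $21.52 − $14.66 = $6.86, a CM ratio of $6.86 ÷ $21.52 = 0.3188.
Break-even sales = FC ÷ CM ratio = $551,800 × $21.52 / $6.86 = $1,731,011.

$1,731,011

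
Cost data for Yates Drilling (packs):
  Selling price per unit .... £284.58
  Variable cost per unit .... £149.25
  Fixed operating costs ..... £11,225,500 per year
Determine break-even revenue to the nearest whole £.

£23,605,651

CM per unit = £284.58 − £149.25 = £135.33; CM ratio = £135.33 / £284.58 = 0.4755.
Break-even revenue = fixed costs × price ÷ CM = £11,225,500 × £284.58 ÷ £135.33 = £23,605,651.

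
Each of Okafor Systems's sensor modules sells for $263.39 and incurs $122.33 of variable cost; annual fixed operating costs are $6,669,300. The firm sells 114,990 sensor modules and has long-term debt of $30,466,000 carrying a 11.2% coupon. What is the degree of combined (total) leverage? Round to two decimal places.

2.64

Total contribution margin = 114,990 × $141.06 = $16,220,489.40.
EBIT = $16,220,489.40 − $6,669,300 = $9,551,189.40. Interest = $3,412,192.00, so EBIT − I = $6,138,997.40.
Degree of total leverage = total CM / (EBIT − interest) = $16,220,489.40 / $6,138,997.40 = 2.6422.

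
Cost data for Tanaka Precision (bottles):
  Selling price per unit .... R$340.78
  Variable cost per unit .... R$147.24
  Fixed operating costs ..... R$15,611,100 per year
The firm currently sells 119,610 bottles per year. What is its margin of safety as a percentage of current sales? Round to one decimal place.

32.6%

Unit CM = price − variable cost = R$340.78 − R$147.24 = R$193.54. Break-even units = R$15,611,100 ÷ R$193.54 = 80,660.85; break-even revenue = 80,660.85 × R$340.78 = R$27,487,602.86.
Actual sales revenue = 119,610 × R$340.78 = R$40,760,695.80.
Margin of safety = (R$40,760,695.80 − R$27,487,602.86) ÷ R$40,760,695.80 = 32.6%.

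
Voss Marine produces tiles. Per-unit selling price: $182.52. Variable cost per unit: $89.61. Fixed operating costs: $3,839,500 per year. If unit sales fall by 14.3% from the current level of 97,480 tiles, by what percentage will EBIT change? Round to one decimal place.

-24.8%

At 97,480 units, contribution = 97,480 × $92.91 = $9,056,866.80.
EBIT = $9,056,866.80 − $3,839,500 = $5,217,366.80.
Degree of operating leverage = $9,056,866.80 / $5,217,366.80 = 1.7359.
Operating income changes by 1.7359 × -14.3% = -24.8%.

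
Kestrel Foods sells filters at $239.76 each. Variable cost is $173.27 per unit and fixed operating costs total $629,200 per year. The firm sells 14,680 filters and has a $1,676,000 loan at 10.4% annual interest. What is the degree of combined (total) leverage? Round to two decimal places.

Total contribution margin = 14,680 × $66.49 = $976,073.20.
Subtracting fixed costs: EBIT = $976,073.20 − $629,200 = $346,873.20. Interest = $174,304.00, so EBIT − I = $172,569.20.
Degree of total leverage = total CM / (EBIT − interest) = $976,073.20 / $172,569.20 = 5.6561.

5.66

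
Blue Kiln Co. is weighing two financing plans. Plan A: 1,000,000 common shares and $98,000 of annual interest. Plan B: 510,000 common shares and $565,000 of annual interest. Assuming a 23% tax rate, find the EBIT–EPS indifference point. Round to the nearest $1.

At indifference, (EBIT − 98,000)(1 − t)/1,000,000 = (EBIT − 565,000)(1 − t)/510,000.
The (1 − t) factor cancels: (EBIT − 98,000) × 510,000 = (EBIT − 565,000) × 1,000,000.
Solving, EBIT = (565,000·1,000,000 − 98,000·510,000) / (1,000,000 − 510,000) = 515,020,000,000 / 490,000 = 1,051,061.22.

$1,051,061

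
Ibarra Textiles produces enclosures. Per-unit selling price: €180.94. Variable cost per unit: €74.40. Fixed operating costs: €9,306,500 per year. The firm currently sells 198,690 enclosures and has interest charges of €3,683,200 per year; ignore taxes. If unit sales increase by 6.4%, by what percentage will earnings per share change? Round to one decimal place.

Contribution at this volume is 198,690 × €106.54 = €21,168,432.60.
EBIT = €21,168,432.60 − €9,306,500 = €11,861,932.60.
After interest of €3,683,200.00, pre-tax earnings = €8,178,732.60.
Degree of combined leverage = contribution ÷ (EBIT − I) = €21,168,432.60 ÷ €8,178,732.60 = 2.5882.
EPS therefore changes by 2.5882 × (+6.4%) = +16.6%.

+16.6%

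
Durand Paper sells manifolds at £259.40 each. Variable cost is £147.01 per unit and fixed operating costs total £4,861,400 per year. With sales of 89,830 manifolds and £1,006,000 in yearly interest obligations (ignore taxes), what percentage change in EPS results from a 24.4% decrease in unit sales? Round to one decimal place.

-58.3%

At 89,830 units, contribution = 89,830 × £112.39 = £10,095,993.70.
Operating income = contribution − fixed costs = £10,095,993.70 − £4,861,400 = £5,234,593.70.
After interest of £1,006,000.00, pre-tax earnings = £4,228,593.70.
Degree of combined leverage = contribution ÷ (EBIT − I) = £10,095,993.70 ÷ £4,228,593.70 = 2.3876.
%ΔEPS = DCL × %ΔSales = 2.3876 × -24.4% = -58.3%.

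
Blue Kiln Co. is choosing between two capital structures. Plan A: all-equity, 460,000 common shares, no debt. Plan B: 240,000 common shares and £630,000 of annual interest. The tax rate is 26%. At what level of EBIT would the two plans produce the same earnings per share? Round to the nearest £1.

£1,317,273

Set EPS_A = EPS_B: (EBIT − £0)(1 − 0.26) ÷ 460,000 = (EBIT − £630,000)(1 − 0.26) ÷ 240,000.
Cancelling (1 − t) and cross-multiplying: 240,000·(EBIT − 0) = 460,000·(EBIT − 630,000).
EBIT × (460,000 − 240,000) = 630,000 × 460,000 − 0 × 240,000 = 289,800,000,000, so EBIT = 289,800,000,000 ÷ 220,000 = 1,317,272.73.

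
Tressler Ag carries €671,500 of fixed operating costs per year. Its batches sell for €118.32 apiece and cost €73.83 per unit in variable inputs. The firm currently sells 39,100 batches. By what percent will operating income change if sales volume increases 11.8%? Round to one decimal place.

Contribution at this volume is 39,100 × €44.49 = €1,739,559.00.
EBIT = €1,739,559.00 − €671,500 = €1,068,059.00.
DOL = contribution ÷ EBIT = €1,739,559.00 ÷ €1,068,059.00 = 1.6287.
Operating income changes by 1.6287 × +11.8% = +19.2%.

+19.2%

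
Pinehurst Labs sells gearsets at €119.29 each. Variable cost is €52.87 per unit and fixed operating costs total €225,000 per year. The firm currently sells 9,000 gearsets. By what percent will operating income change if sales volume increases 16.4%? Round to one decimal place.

Contribution at this volume is 9,000 × €66.42 = €597,780.00.
Subtracting fixed costs: EBIT = €597,780.00 − €225,000 = €372,780.00.
Degree of operating leverage = €597,780.00 / €372,780.00 = 1.6036.
%ΔEBIT = DOL × %ΔSales = 1.6036 × +16.4% = +26.3%.

+26.3%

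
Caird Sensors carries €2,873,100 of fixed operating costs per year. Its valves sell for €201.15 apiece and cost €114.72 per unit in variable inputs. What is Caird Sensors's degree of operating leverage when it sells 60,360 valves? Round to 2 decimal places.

At 60,360 units, contribution = 60,360 × €86.43 = €5,216,914.80.
Subtracting fixed costs: EBIT = €5,216,914.80 − €2,873,100 = €2,343,814.80.
Degree of operating leverage = €5,216,914.80 / €2,343,814.80 = 2.2258.

2.23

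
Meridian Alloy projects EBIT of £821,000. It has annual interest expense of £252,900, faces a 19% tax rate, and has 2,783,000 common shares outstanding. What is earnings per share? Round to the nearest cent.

£0.17

Pre-tax income = £821,000 − £252,900.00 = £568,100.00.
Net income = £568,100.00 × (1 − 0.19) = £460,161.00.
Per share: £460,161.00 / 2,783,000 shares = £0.17.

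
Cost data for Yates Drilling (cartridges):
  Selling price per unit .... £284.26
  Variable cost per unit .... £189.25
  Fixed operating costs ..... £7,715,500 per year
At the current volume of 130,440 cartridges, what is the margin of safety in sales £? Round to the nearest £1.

Contribution margin per unit = £284.26 − £189.25 = £95.01. Break-even units = £7,715,500 ÷ £95.01 = 81,207.24; break-even revenue = 81,207.24 × £284.26 = £23,083,970.42.
Actual sales revenue = 130,440 × £284.26 = £37,078,874.40.
Margin of safety = £37,078,874.40 − £23,083,970.42 = £13,994,904.

£13,994,904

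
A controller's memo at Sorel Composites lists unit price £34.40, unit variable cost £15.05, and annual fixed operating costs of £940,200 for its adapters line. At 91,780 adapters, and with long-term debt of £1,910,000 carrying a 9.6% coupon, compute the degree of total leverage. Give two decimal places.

2.72

At 91,780 units, contribution = 91,780 × £19.35 = £1,775,943.00.
Subtracting fixed costs: EBIT = £1,775,943.00 − £940,200 = £835,743.00. Interest = £183,360.00.
DOL = £1,775,943.00 ÷ £835,743.00 = 2.1250; DFL = £835,743.00 ÷ £652,383.00 = 1.2811.
Combined leverage = 2.1250 × 1.2811 = 2.7223.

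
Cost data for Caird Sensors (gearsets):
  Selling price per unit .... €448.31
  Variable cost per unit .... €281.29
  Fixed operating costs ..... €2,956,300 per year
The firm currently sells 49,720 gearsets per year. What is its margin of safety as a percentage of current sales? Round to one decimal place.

Contribution margin per unit = €448.31 − €281.29 = €167.02. Break-even units = €2,956,300 ÷ €167.02 = 17,700.28; break-even revenue = 17,700.28 × €448.31 = €7,935,210.47.
Current sales = 49,720 × €448.31 = €22,289,973.20.
Margin of safety = (€22,289,973.20 − €7,935,210.47) ÷ €22,289,973.20 = 64.4%.

64.4%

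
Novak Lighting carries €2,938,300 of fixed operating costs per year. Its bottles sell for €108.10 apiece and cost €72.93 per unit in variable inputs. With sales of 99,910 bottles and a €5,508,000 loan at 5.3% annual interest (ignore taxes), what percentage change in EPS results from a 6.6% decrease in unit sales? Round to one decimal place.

-81.8%

Total contribution margin = 99,910 × €35.17 = €3,513,834.70.
Subtracting fixed costs: EBIT = €3,513,834.70 − €2,938,300 = €575,534.70.
Interest = €291,924.00, so EBIT − I = €283,610.70.
DCL = total CM / (EBIT − I) = €3,513,834.70 / €283,610.70 = 12.3896.
%ΔEPS = DCL × %ΔSales = 12.3896 × -6.6% = -81.8%.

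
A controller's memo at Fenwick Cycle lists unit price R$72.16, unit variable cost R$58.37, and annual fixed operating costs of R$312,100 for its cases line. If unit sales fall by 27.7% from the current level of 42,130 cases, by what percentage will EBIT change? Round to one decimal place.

At 42,130 units, contribution = 42,130 × R$13.79 = R$580,972.70.
Operating income = contribution − fixed costs = R$580,972.70 − R$312,100 = R$268,872.70.
So DOL = total CM / EBIT = R$580,972.70 / R$268,872.70 = 2.1608.
Operating income changes by 2.1608 × -27.7% = -59.9%.

-59.9%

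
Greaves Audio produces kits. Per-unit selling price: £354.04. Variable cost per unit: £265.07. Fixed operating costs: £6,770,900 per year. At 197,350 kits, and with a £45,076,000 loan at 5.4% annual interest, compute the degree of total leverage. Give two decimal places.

2.10

At 197,350 units, contribution = 197,350 × £88.97 = £17,558,229.50.
Operating income = contribution − fixed costs = £17,558,229.50 − £6,770,900 = £10,787,329.50. Interest = £2,434,104.00, so EBIT − I = £8,353,225.50.
Degree of total leverage = total CM / (EBIT − interest) = £17,558,229.50 / £8,353,225.50 = 2.1020.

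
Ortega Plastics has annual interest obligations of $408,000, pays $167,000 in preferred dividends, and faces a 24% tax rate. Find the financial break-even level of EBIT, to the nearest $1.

Grossing the preferred dividend up to pre-tax terms: $167,000 / (1 − 0.24) = $219,736.84.
Financial break-even EBIT = interest + D_p ÷ (1 − t) = $408,000 + $219,736.84 = $627,736.84.

$627,737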